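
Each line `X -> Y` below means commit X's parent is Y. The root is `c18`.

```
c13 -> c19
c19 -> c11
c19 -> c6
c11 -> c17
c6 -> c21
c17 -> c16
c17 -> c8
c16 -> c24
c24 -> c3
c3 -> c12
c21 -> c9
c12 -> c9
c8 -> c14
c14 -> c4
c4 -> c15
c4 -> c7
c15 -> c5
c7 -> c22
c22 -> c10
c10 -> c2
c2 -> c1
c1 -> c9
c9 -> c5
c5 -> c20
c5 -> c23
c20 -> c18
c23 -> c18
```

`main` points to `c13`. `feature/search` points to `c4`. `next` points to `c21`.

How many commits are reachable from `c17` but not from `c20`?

Reachable from c17: {c1, c10, c12, c14, c15, c16, c17, c18, c2, c20, c22, c23, c24, c3, c4, c5, c7, c8, c9}.
Reachable from c20: {c18, c20}.
In c17's history but not c20's: {c1, c10, c12, c14, c15, c16, c17, c2, c22, c23, c24, c3, c4, c5, c7, c8, c9} — 17 commits.

17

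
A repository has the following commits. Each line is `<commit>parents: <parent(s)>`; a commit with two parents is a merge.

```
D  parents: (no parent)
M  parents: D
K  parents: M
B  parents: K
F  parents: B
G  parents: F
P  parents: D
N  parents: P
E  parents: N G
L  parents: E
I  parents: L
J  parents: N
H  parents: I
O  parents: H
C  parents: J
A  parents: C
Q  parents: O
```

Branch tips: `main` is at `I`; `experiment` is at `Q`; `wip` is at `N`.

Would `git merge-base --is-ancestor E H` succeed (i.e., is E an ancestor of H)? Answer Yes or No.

Yes

Ancestors of H (commits reachable by following parents): {B, D, E, F, G, H, I, K, L, M, N, P}.
E is in that set, so it is an ancestor of H.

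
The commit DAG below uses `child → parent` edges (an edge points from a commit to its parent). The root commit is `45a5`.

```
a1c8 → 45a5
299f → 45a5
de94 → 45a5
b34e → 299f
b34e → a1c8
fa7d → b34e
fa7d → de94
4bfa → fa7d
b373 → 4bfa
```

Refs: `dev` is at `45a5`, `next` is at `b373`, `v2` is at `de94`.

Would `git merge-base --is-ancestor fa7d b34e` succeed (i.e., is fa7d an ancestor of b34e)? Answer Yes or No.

No

Ancestors of b34e: {299f, 45a5, a1c8, b34e}.
fa7d is not in that set, so it is not an ancestor of b34e.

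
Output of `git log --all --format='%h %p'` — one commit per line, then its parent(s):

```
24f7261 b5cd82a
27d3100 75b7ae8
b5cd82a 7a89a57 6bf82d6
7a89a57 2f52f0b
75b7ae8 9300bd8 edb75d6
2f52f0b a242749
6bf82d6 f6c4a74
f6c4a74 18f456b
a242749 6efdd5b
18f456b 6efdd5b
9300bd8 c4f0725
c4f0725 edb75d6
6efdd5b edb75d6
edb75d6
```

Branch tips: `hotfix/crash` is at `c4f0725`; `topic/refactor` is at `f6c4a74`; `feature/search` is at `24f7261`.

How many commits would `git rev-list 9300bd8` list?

Walking parent pointers from 9300bd8: reachable set = {9300bd8, c4f0725, edb75d6}.
That is 3 commits.

3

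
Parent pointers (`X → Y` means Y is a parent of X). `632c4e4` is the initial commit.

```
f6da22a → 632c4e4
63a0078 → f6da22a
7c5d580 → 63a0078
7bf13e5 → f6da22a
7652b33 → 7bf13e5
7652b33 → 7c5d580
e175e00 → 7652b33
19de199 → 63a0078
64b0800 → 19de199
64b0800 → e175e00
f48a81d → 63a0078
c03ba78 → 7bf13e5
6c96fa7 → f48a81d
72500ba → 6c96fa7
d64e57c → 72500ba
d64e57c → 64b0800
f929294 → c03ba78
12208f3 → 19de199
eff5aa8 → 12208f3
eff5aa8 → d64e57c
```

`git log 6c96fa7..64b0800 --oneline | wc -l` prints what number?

6

Reachable from 64b0800: {19de199, 632c4e4, 63a0078, 64b0800, 7652b33, 7bf13e5, 7c5d580, e175e00, f6da22a}.
Reachable from 6c96fa7: {632c4e4, 63a0078, 6c96fa7, f48a81d, f6da22a}.
In 64b0800's history but not 6c96fa7's: {19de199, 64b0800, 7652b33, 7bf13e5, 7c5d580, e175e00} — 6 commits.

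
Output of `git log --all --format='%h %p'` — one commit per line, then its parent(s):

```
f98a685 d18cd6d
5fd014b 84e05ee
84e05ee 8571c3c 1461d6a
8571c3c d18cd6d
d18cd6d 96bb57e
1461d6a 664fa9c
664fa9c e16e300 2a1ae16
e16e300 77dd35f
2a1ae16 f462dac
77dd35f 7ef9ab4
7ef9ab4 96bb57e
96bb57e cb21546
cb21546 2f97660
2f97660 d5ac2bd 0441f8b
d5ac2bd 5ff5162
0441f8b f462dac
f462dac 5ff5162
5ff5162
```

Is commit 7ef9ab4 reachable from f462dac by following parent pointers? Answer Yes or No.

Ancestors of f462dac: {5ff5162, f462dac}.
7ef9ab4 is not in that set, so it is not an ancestor of f462dac.

No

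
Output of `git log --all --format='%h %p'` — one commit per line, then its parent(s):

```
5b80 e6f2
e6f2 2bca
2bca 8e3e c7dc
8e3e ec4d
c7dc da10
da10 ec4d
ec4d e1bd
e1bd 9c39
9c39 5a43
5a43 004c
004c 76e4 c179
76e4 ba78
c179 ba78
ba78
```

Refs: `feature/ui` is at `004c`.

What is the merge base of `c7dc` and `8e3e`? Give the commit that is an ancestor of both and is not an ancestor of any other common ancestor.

Ancestors of c7dc: {004c, 5a43, 76e4, 9c39, ba78, c179, c7dc, da10, e1bd, ec4d}.
Ancestors of 8e3e: {004c, 5a43, 76e4, 8e3e, 9c39, ba78, c179, e1bd, ec4d}.
Common ancestors: {004c, 5a43, 76e4, 9c39, ba78, c179, e1bd, ec4d}.
Among these, ec4d is not an ancestor of any other common ancestor — it is the merge base.

ec4d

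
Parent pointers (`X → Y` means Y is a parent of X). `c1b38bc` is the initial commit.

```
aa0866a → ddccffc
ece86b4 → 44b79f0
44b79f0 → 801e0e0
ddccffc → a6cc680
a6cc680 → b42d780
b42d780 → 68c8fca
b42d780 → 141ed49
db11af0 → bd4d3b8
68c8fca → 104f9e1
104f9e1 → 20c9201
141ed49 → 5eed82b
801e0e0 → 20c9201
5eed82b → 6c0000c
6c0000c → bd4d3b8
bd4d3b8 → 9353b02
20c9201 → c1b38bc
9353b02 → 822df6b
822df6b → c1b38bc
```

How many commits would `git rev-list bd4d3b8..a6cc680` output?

8

Reachable from a6cc680: {104f9e1, 141ed49, 20c9201, 5eed82b, 68c8fca, 6c0000c, 822df6b, 9353b02, a6cc680, b42d780, bd4d3b8, c1b38bc}.
Reachable from bd4d3b8: {822df6b, 9353b02, bd4d3b8, c1b38bc}.
In a6cc680's history but not bd4d3b8's: {104f9e1, 141ed49, 20c9201, 5eed82b, 68c8fca, 6c0000c, a6cc680, b42d780} — 8 commits.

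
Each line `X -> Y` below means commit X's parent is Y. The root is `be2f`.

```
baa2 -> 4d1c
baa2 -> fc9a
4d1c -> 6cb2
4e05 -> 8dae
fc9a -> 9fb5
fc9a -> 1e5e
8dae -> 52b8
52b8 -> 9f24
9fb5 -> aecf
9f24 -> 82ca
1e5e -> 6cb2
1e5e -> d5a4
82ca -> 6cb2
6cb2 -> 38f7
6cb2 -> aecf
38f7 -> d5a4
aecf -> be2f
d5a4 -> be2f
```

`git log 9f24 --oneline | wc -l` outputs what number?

7

Walking parent pointers from 9f24: reachable set = {38f7, 6cb2, 82ca, 9f24, aecf, be2f, d5a4}.
That is 7 commits.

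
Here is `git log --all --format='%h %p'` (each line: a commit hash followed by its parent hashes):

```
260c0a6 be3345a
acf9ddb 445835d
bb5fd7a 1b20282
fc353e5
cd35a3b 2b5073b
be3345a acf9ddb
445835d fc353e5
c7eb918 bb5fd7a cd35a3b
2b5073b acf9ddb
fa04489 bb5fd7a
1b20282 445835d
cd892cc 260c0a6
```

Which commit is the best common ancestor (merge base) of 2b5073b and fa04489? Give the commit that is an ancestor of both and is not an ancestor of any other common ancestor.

Ancestors of 2b5073b: {2b5073b, 445835d, acf9ddb, fc353e5}.
Ancestors of fa04489: {1b20282, 445835d, bb5fd7a, fa04489, fc353e5}.
Common ancestors: {445835d, fc353e5}.
Among these, 445835d is not an ancestor of any other common ancestor — it is the merge base.

445835d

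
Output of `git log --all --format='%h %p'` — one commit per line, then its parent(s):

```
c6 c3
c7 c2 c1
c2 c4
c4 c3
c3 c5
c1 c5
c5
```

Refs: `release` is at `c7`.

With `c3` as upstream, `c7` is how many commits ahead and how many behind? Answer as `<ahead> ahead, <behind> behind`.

4 ahead, 0 behind

Reachable from c7: {c1, c2, c3, c4, c5, c7}.
Reachable from c3: {c3, c5}.
Only in c7's history (ahead): {c1, c2, c4, c7} — 4.
Only in c3's history (behind): {} — 0.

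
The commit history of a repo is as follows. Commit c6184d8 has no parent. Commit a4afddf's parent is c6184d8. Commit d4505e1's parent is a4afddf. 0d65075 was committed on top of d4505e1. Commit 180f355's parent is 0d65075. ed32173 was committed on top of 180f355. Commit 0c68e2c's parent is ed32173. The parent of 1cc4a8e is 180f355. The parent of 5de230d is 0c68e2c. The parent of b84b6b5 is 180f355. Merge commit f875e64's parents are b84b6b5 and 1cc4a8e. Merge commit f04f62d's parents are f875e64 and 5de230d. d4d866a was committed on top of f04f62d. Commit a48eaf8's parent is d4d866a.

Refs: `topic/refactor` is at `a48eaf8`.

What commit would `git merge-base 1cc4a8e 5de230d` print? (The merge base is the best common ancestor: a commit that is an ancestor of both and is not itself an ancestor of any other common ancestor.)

180f355

Ancestors of 1cc4a8e: {0d65075, 180f355, 1cc4a8e, a4afddf, c6184d8, d4505e1}.
Ancestors of 5de230d: {0c68e2c, 0d65075, 180f355, 5de230d, a4afddf, c6184d8, d4505e1, ed32173}.
Common ancestors: {0d65075, 180f355, a4afddf, c6184d8, d4505e1}.
Among these, 180f355 is not an ancestor of any other common ancestor — it is the merge base.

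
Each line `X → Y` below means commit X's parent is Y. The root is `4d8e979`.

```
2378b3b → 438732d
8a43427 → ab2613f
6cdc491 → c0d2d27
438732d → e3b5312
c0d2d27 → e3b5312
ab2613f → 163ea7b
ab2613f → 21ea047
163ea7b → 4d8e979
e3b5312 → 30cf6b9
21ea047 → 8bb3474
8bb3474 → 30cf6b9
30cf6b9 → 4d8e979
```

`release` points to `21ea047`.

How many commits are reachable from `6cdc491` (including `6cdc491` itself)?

5

Walking parent pointers from 6cdc491: reachable set = {30cf6b9, 4d8e979, 6cdc491, c0d2d27, e3b5312}.
That is 5 commits.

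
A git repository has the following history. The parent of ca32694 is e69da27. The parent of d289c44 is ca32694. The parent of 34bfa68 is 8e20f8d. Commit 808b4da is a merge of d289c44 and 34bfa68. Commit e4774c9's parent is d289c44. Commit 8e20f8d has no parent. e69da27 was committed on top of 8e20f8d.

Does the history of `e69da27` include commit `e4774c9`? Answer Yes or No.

Ancestors of e69da27: {8e20f8d, e69da27}.
e4774c9 is not in that set, so it is not an ancestor of e69da27.

No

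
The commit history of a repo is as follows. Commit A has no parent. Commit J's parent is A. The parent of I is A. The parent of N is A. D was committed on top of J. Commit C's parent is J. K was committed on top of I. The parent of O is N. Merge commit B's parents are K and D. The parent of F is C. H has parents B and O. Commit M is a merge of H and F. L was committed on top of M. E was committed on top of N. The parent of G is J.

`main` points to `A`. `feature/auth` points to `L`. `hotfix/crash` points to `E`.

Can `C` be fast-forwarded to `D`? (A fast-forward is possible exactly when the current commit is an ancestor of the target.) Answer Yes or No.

No

A fast-forward from C to D is possible iff C is an ancestor of D.
Ancestors of D: {A, D, J}.
C is not among them, so fast-forward is not possible.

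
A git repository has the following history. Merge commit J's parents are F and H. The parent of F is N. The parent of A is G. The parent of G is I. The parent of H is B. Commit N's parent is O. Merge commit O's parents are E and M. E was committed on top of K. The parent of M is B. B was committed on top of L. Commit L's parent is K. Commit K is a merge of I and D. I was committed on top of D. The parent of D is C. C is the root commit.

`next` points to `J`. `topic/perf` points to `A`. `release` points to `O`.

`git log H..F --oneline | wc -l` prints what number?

Reachable from F: {B, C, D, E, F, I, K, L, M, N, O}.
Reachable from H: {B, C, D, H, I, K, L}.
In F's history but not H's: {E, F, M, N, O} — 5 commits.

5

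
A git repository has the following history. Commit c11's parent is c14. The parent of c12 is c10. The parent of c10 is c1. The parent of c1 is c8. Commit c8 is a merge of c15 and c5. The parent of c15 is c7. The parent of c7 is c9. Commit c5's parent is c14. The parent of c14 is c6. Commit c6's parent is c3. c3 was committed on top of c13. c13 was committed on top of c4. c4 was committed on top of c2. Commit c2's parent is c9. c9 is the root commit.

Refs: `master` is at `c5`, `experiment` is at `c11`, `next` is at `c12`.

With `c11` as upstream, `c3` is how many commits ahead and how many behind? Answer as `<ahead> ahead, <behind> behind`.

Reachable from c3: {c13, c2, c3, c4, c9}.
Reachable from c11: {c11, c13, c14, c2, c3, c4, c6, c9}.
Only in c3's history (ahead): {} — 0.
Only in c11's history (behind): {c11, c14, c6} — 3.

0 ahead, 3 behind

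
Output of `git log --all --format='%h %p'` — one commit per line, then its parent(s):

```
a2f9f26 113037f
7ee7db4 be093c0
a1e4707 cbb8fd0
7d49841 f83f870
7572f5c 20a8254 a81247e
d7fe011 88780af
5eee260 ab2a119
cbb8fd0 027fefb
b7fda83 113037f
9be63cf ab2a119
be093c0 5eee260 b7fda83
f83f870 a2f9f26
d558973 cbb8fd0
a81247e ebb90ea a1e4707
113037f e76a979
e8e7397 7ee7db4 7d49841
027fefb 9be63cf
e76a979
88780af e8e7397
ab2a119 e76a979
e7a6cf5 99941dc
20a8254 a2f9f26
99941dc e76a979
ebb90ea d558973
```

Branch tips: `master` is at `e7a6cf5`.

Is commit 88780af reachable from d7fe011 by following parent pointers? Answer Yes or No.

Yes

Ancestors of d7fe011 (commits reachable by following parents): {113037f, 5eee260, 7d49841, 7ee7db4, 88780af, a2f9f26, ab2a119, b7fda83, be093c0, d7fe011, e76a979, e8e7397, f83f870}.
88780af is in that set, so it is an ancestor of d7fe011.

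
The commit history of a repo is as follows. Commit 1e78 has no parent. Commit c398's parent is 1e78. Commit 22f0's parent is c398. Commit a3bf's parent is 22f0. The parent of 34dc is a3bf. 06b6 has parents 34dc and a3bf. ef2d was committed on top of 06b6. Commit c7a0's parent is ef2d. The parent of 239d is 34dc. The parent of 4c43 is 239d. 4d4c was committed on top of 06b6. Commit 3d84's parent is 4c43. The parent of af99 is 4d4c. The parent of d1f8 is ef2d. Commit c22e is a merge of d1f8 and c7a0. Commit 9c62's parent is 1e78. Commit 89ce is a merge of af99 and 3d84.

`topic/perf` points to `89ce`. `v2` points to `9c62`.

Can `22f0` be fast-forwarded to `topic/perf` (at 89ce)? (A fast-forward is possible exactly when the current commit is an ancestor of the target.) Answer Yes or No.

Yes

A fast-forward from 22f0 to 89ce is possible iff 22f0 is an ancestor of 89ce.
Ancestors of 89ce: {06b6, 1e78, 22f0, 239d, 34dc, 3d84, 4c43, 4d4c, 89ce, a3bf, af99, c398}.
22f0 is among them, so fast-forward is possible.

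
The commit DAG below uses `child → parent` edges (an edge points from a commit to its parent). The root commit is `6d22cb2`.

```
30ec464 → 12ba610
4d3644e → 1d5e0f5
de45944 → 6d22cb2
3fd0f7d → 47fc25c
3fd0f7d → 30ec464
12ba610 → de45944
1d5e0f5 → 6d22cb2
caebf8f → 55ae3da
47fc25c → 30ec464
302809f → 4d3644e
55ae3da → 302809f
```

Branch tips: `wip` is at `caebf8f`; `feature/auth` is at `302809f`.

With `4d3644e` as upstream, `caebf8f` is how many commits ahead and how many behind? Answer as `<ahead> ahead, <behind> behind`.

Reachable from caebf8f: {1d5e0f5, 302809f, 4d3644e, 55ae3da, 6d22cb2, caebf8f}.
Reachable from 4d3644e: {1d5e0f5, 4d3644e, 6d22cb2}.
Only in caebf8f's history (ahead): {302809f, 55ae3da, caebf8f} — 3.
Only in 4d3644e's history (behind): {} — 0.

3 ahead, 0 behind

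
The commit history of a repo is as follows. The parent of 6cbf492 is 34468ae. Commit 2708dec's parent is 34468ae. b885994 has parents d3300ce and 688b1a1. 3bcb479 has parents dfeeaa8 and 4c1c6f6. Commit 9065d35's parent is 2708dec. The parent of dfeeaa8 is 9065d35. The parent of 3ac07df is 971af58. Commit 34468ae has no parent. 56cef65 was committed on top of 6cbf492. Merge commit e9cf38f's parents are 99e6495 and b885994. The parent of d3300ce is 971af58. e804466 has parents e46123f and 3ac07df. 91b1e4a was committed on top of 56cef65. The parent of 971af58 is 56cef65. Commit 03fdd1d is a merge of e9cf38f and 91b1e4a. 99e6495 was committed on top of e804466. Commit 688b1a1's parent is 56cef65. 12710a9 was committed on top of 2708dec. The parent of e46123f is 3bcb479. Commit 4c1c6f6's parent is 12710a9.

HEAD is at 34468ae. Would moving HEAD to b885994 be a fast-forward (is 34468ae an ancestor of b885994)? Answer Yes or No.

A fast-forward from 34468ae to b885994 is possible iff 34468ae is an ancestor of b885994.
Ancestors of b885994: {34468ae, 56cef65, 688b1a1, 6cbf492, 971af58, b885994, d3300ce}.
34468ae is among them, so fast-forward is possible.

Yes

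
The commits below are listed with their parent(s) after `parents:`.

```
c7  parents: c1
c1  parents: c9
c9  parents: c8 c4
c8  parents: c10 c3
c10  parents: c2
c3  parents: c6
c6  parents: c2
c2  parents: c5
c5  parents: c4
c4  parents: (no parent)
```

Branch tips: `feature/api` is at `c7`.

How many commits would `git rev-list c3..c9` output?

3

Reachable from c9: {c10, c2, c3, c4, c5, c6, c8, c9}.
Reachable from c3: {c2, c3, c4, c5, c6}.
In c9's history but not c3's: {c10, c8, c9} — 3 commits.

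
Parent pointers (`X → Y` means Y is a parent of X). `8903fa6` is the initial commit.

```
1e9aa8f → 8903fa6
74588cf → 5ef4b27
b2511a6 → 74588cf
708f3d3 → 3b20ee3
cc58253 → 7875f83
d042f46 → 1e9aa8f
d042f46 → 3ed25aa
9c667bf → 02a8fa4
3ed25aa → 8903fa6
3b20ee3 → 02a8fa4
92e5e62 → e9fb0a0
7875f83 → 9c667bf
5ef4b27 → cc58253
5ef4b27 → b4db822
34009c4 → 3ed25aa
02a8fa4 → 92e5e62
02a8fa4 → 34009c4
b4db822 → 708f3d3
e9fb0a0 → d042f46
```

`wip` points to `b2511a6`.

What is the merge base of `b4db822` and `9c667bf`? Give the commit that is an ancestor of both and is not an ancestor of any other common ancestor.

02a8fa4

Ancestors of b4db822: {02a8fa4, 1e9aa8f, 34009c4, 3b20ee3, 3ed25aa, 708f3d3, 8903fa6, 92e5e62, b4db822, d042f46, e9fb0a0}.
Ancestors of 9c667bf: {02a8fa4, 1e9aa8f, 34009c4, 3ed25aa, 8903fa6, 92e5e62, 9c667bf, d042f46, e9fb0a0}.
Common ancestors: {02a8fa4, 1e9aa8f, 34009c4, 3ed25aa, 8903fa6, 92e5e62, d042f46, e9fb0a0}.
Among these, 02a8fa4 is not an ancestor of any other common ancestor — it is the merge base.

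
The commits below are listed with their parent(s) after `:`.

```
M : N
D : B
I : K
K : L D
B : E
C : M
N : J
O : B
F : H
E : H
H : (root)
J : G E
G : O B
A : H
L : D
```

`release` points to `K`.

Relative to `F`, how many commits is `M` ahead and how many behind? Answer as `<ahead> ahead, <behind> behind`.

Reachable from M: {B, E, G, H, J, M, N, O}.
Reachable from F: {F, H}.
Only in M's history (ahead): {B, E, G, J, M, N, O} — 7.
Only in F's history (behind): {F} — 1.

7 ahead, 1 behind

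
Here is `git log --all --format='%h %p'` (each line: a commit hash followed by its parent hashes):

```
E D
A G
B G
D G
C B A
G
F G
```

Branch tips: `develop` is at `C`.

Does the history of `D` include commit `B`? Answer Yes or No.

No

Ancestors of D: {D, G}.
B is not in that set, so it is not an ancestor of D.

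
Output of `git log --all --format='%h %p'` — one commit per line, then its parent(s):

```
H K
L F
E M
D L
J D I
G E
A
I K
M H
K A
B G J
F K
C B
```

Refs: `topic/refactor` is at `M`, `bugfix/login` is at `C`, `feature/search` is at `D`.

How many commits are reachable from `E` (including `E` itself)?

5

Walking parent pointers from E: reachable set = {A, E, H, K, M}.
That is 5 commits.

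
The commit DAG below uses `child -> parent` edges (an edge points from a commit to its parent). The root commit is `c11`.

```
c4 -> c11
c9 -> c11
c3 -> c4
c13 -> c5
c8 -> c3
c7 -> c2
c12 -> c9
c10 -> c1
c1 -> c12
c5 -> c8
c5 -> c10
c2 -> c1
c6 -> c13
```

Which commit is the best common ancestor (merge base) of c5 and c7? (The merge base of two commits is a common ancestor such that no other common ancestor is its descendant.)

c1

Ancestors of c5: {c1, c10, c11, c12, c3, c4, c5, c8, c9}.
Ancestors of c7: {c1, c11, c12, c2, c7, c9}.
Common ancestors: {c1, c11, c12, c9}.
Among these, c1 is not an ancestor of any other common ancestor — it is the merge base.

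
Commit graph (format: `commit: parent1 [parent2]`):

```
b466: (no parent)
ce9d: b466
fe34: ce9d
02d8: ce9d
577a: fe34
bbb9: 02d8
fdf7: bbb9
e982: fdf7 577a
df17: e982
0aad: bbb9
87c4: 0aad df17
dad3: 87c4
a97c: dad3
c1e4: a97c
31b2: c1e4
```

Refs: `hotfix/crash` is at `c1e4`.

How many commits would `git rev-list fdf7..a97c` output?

8

Reachable from a97c: {02d8, 0aad, 577a, 87c4, a97c, b466, bbb9, ce9d, dad3, df17, e982, fdf7, fe34}.
Reachable from fdf7: {02d8, b466, bbb9, ce9d, fdf7}.
In a97c's history but not fdf7's: {0aad, 577a, 87c4, a97c, dad3, df17, e982, fe34} — 8 commits.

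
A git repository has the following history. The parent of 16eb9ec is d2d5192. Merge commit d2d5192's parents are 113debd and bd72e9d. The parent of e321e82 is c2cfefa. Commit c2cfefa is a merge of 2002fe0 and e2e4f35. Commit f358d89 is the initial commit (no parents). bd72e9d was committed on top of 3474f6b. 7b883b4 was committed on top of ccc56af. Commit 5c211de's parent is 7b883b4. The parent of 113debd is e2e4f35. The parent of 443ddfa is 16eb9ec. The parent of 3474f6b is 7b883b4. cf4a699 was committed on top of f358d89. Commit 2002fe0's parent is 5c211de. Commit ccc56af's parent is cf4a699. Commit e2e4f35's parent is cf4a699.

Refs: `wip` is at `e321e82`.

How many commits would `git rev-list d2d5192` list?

9

Walking parent pointers from d2d5192: reachable set = {113debd, 3474f6b, 7b883b4, bd72e9d, ccc56af, cf4a699, d2d5192, e2e4f35, f358d89}.
That is 9 commits.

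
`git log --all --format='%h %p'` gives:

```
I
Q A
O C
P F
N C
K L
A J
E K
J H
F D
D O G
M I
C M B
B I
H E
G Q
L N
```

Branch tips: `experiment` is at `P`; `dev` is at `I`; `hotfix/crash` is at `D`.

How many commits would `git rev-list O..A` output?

Reachable from A: {A, B, C, E, H, I, J, K, L, M, N}.
Reachable from O: {B, C, I, M, O}.
In A's history but not O's: {A, E, H, J, K, L, N} — 7 commits.

7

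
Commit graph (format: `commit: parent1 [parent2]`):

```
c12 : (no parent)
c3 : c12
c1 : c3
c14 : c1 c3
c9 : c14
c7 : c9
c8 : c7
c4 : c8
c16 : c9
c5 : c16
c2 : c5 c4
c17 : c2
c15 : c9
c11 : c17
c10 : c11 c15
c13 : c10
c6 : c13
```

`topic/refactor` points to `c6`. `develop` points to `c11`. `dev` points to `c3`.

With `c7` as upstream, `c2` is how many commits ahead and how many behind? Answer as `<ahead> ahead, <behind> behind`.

Reachable from c2: {c1, c12, c14, c16, c2, c3, c4, c5, c7, c8, c9}.
Reachable from c7: {c1, c12, c14, c3, c7, c9}.
Only in c2's history (ahead): {c16, c2, c4, c5, c8} — 5.
Only in c7's history (behind): {} — 0.

5 ahead, 0 behind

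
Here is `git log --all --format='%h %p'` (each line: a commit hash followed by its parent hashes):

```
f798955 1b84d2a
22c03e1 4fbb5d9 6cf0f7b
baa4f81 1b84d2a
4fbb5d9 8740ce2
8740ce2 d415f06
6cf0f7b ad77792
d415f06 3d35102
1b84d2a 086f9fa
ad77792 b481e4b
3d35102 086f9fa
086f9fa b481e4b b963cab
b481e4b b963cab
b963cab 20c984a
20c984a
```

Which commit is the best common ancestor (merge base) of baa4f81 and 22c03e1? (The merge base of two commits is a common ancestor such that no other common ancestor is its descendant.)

Ancestors of baa4f81: {086f9fa, 1b84d2a, 20c984a, b481e4b, b963cab, baa4f81}.
Ancestors of 22c03e1: {086f9fa, 20c984a, 22c03e1, 3d35102, 4fbb5d9, 6cf0f7b, 8740ce2, ad77792, b481e4b, b963cab, d415f06}.
Common ancestors: {086f9fa, 20c984a, b481e4b, b963cab}.
Among these, 086f9fa is not an ancestor of any other common ancestor — it is the merge base.

086f9fa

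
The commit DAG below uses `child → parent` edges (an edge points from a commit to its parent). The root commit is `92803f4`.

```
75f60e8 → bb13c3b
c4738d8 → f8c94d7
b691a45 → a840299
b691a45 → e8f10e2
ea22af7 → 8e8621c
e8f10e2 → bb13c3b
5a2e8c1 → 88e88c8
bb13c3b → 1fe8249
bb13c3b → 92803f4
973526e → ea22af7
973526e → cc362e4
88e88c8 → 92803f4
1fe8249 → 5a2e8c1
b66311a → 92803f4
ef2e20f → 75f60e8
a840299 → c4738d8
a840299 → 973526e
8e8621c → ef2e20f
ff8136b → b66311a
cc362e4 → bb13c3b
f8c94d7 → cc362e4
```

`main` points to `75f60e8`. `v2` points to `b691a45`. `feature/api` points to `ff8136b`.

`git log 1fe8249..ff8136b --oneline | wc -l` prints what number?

2

Reachable from ff8136b: {92803f4, b66311a, ff8136b}.
Reachable from 1fe8249: {1fe8249, 5a2e8c1, 88e88c8, 92803f4}.
In ff8136b's history but not 1fe8249's: {b66311a, ff8136b} — 2 commits.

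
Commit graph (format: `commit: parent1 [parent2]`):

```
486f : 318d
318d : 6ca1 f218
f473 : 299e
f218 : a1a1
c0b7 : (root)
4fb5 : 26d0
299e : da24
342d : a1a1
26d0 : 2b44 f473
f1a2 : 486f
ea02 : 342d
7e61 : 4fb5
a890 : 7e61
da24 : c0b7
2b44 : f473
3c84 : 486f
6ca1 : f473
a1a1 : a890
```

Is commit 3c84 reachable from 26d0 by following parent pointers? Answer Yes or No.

No

Ancestors of 26d0: {26d0, 299e, 2b44, c0b7, da24, f473}.
3c84 is not in that set, so it is not an ancestor of 26d0.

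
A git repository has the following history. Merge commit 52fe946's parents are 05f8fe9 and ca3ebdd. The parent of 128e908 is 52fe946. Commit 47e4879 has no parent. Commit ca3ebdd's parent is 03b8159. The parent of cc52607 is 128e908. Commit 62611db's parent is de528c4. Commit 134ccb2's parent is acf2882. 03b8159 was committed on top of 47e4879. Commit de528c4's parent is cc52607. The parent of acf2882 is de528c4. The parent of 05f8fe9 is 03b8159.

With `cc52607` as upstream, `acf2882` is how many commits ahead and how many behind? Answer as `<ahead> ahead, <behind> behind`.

Reachable from acf2882: {03b8159, 05f8fe9, 128e908, 47e4879, 52fe946, acf2882, ca3ebdd, cc52607, de528c4}.
Reachable from cc52607: {03b8159, 05f8fe9, 128e908, 47e4879, 52fe946, ca3ebdd, cc52607}.
Only in acf2882's history (ahead): {acf2882, de528c4} — 2.
Only in cc52607's history (behind): {} — 0.

2 ahead, 0 behind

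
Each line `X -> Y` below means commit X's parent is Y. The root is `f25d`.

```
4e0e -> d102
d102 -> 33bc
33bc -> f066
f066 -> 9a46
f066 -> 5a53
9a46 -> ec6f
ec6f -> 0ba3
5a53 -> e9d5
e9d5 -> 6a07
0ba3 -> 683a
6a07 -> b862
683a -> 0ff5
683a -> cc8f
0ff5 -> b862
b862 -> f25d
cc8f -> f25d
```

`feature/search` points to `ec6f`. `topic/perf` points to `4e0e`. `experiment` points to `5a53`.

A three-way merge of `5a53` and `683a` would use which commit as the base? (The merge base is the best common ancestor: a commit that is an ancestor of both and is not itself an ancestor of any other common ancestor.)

b862

Ancestors of 5a53: {5a53, 6a07, b862, e9d5, f25d}.
Ancestors of 683a: {0ff5, 683a, b862, cc8f, f25d}.
Common ancestors: {b862, f25d}.
Among these, b862 is not an ancestor of any other common ancestor — it is the merge base.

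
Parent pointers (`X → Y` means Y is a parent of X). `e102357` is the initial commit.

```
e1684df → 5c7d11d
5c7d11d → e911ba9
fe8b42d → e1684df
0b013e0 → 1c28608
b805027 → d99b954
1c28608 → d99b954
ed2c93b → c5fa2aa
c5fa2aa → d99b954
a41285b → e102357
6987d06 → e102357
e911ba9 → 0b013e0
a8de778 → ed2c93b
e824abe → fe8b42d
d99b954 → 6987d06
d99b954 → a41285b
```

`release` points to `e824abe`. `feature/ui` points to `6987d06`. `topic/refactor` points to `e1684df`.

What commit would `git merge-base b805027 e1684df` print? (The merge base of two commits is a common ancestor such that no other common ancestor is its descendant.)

d99b954

Ancestors of b805027: {6987d06, a41285b, b805027, d99b954, e102357}.
Ancestors of e1684df: {0b013e0, 1c28608, 5c7d11d, 6987d06, a41285b, d99b954, e102357, e1684df, e911ba9}.
Common ancestors: {6987d06, a41285b, d99b954, e102357}.
Among these, d99b954 is not an ancestor of any other common ancestor — it is the merge base.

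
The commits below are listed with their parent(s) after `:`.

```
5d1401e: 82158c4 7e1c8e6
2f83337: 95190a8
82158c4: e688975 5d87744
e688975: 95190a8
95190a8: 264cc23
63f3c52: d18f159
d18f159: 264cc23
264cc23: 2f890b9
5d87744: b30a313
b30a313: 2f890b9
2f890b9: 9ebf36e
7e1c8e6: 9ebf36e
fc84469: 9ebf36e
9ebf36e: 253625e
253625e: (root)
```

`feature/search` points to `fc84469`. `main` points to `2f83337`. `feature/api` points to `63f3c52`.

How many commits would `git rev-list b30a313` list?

Walking parent pointers from b30a313: reachable set = {253625e, 2f890b9, 9ebf36e, b30a313}.
That is 4 commits.

4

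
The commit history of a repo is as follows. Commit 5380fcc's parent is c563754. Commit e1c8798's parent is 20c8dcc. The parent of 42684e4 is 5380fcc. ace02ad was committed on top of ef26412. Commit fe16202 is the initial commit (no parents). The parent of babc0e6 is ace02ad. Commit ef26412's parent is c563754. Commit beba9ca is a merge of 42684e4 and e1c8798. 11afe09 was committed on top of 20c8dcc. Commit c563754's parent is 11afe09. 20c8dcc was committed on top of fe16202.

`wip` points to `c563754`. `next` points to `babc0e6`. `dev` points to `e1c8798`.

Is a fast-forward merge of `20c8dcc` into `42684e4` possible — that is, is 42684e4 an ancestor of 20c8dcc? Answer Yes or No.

No

A fast-forward from 42684e4 to 20c8dcc is possible iff 42684e4 is an ancestor of 20c8dcc.
Ancestors of 20c8dcc: {20c8dcc, fe16202}.
42684e4 is not among them, so fast-forward is not possible.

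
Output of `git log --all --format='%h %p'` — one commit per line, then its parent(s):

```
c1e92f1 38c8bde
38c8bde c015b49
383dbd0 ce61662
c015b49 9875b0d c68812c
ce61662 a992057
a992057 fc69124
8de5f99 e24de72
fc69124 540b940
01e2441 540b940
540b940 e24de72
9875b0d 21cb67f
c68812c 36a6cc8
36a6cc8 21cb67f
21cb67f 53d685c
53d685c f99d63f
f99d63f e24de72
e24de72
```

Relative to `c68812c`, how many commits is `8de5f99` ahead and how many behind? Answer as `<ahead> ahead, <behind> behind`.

Reachable from 8de5f99: {8de5f99, e24de72}.
Reachable from c68812c: {21cb67f, 36a6cc8, 53d685c, c68812c, e24de72, f99d63f}.
Only in 8de5f99's history (ahead): {8de5f99} — 1.
Only in c68812c's history (behind): {21cb67f, 36a6cc8, 53d685c, c68812c, f99d63f} — 5.

1 ahead, 5 behind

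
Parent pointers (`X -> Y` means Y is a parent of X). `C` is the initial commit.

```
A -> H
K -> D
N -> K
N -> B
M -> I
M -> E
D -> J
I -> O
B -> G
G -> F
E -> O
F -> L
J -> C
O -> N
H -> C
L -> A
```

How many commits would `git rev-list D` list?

Walking parent pointers from D: reachable set = {C, D, J}.
That is 3 commits.

3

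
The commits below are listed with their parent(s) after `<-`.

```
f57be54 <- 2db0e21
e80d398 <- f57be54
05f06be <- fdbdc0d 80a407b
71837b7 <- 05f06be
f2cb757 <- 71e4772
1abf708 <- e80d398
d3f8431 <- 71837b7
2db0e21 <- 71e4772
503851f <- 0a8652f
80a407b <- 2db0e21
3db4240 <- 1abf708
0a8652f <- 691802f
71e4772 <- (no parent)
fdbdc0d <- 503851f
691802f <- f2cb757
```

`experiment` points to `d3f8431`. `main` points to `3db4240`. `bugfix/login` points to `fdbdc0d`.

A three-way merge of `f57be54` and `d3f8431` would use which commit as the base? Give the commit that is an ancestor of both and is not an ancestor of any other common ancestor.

2db0e21

Ancestors of f57be54: {2db0e21, 71e4772, f57be54}.
Ancestors of d3f8431: {05f06be, 0a8652f, 2db0e21, 503851f, 691802f, 71837b7, 71e4772, 80a407b, d3f8431, f2cb757, fdbdc0d}.
Common ancestors: {2db0e21, 71e4772}.
Among these, 2db0e21 is not an ancestor of any other common ancestor — it is the merge base.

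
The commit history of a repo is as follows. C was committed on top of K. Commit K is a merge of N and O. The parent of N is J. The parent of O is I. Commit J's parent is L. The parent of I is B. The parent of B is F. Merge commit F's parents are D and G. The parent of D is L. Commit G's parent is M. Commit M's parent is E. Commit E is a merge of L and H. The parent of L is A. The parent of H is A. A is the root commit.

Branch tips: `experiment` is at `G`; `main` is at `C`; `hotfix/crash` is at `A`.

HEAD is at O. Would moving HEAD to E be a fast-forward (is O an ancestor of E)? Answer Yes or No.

A fast-forward from O to E is possible iff O is an ancestor of E.
Ancestors of E: {A, E, H, L}.
O is not among them, so fast-forward is not possible.

No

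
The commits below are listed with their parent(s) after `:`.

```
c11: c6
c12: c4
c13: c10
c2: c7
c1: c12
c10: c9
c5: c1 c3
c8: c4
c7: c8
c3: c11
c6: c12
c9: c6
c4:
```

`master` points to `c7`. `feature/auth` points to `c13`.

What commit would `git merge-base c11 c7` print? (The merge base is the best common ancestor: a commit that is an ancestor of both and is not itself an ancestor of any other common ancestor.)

c4

Ancestors of c11: {c11, c12, c4, c6}.
Ancestors of c7: {c4, c7, c8}.
Common ancestors: {c4}.
The only common ancestor is c4, so it is the merge base.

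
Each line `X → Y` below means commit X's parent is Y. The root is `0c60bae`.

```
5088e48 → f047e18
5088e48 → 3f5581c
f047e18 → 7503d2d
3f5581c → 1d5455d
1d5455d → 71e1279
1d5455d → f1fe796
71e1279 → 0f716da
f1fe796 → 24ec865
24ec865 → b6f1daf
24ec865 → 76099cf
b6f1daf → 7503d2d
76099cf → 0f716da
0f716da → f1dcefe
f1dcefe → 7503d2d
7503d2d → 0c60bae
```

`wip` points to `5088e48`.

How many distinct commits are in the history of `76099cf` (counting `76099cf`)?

5

Walking parent pointers from 76099cf: reachable set = {0c60bae, 0f716da, 7503d2d, 76099cf, f1dcefe}.
That is 5 commits.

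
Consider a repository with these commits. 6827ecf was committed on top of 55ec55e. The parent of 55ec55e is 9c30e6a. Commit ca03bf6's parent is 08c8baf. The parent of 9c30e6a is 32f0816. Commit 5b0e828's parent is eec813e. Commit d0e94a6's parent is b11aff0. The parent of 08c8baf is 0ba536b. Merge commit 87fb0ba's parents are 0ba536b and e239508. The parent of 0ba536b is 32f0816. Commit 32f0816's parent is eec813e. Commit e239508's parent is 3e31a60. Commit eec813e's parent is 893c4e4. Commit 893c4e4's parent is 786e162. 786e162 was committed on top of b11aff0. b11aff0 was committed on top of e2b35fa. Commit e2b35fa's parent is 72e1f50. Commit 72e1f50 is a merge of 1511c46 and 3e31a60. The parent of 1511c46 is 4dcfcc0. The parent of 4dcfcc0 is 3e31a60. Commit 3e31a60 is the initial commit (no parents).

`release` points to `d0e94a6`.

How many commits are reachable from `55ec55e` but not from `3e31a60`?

11

Reachable from 55ec55e: {1511c46, 32f0816, 3e31a60, 4dcfcc0, 55ec55e, 72e1f50, 786e162, 893c4e4, 9c30e6a, b11aff0, e2b35fa, eec813e}.
Reachable from 3e31a60: {3e31a60}.
In 55ec55e's history but not 3e31a60's: {1511c46, 32f0816, 4dcfcc0, 55ec55e, 72e1f50, 786e162, 893c4e4, 9c30e6a, b11aff0, e2b35fa, eec813e} — 11 commits.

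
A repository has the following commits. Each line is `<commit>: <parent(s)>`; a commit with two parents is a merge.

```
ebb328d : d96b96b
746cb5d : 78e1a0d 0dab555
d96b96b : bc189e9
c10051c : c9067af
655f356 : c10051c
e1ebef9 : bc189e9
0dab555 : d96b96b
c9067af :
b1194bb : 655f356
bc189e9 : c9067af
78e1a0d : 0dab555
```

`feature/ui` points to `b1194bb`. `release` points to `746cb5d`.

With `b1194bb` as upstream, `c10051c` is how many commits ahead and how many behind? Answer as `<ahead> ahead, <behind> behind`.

0 ahead, 2 behind

Reachable from c10051c: {c10051c, c9067af}.
Reachable from b1194bb: {655f356, b1194bb, c10051c, c9067af}.
Only in c10051c's history (ahead): {} — 0.
Only in b1194bb's history (behind): {655f356, b1194bb} — 2.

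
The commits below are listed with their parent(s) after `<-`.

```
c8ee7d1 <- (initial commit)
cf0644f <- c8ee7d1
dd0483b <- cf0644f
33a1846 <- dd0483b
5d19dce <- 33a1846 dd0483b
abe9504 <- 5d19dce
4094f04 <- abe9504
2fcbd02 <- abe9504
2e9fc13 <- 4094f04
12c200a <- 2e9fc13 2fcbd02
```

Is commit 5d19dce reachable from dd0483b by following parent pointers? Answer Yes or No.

Ancestors of dd0483b: {c8ee7d1, cf0644f, dd0483b}.
5d19dce is not in that set, so it is not an ancestor of dd0483b.

No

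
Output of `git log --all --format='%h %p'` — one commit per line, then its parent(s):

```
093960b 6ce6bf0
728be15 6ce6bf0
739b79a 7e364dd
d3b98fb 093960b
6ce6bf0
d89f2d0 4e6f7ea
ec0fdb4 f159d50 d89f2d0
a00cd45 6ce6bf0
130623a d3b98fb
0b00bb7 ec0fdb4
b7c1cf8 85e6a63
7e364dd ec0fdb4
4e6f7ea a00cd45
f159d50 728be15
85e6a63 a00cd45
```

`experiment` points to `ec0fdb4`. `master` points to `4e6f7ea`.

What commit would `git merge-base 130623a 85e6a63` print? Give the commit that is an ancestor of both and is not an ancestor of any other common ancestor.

6ce6bf0

Ancestors of 130623a: {093960b, 130623a, 6ce6bf0, d3b98fb}.
Ancestors of 85e6a63: {6ce6bf0, 85e6a63, a00cd45}.
Common ancestors: {6ce6bf0}.
The only common ancestor is 6ce6bf0, so it is the merge base.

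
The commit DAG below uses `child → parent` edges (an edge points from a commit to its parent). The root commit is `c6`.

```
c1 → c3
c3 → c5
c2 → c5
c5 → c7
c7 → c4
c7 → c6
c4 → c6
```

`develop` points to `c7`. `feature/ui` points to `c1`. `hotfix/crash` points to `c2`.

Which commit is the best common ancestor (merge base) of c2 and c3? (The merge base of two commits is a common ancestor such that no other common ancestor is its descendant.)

Ancestors of c2: {c2, c4, c5, c6, c7}.
Ancestors of c3: {c3, c4, c5, c6, c7}.
Common ancestors: {c4, c5, c6, c7}.
Among these, c5 is not an ancestor of any other common ancestor — it is the merge base.

c5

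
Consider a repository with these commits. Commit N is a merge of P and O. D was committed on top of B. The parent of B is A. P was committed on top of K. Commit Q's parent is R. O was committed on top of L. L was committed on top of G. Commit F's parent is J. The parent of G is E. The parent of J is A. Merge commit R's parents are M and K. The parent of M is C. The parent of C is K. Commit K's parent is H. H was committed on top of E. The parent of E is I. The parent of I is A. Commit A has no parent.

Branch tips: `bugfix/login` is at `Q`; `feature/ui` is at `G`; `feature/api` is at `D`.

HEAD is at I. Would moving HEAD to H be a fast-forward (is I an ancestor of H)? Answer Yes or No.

Yes

A fast-forward from I to H is possible iff I is an ancestor of H.
Ancestors of H: {A, E, H, I}.
I is among them, so fast-forward is possible.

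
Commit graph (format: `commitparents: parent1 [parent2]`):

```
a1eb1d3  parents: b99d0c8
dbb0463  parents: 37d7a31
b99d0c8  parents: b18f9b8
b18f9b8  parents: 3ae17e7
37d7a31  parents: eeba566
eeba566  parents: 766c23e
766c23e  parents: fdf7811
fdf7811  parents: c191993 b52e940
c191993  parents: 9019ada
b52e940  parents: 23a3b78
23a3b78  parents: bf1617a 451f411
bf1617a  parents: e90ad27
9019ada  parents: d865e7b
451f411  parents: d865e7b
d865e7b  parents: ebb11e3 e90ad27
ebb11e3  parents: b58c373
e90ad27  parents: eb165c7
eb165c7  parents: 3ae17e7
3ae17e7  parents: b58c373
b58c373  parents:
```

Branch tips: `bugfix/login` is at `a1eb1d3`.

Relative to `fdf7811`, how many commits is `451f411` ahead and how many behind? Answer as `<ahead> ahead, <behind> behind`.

0 ahead, 6 behind

Reachable from 451f411: {3ae17e7, 451f411, b58c373, d865e7b, e90ad27, eb165c7, ebb11e3}.
Reachable from fdf7811: {23a3b78, 3ae17e7, 451f411, 9019ada, b52e940, b58c373, bf1617a, c191993, d865e7b, e90ad27, eb165c7, ebb11e3, fdf7811}.
Only in 451f411's history (ahead): {} — 0.
Only in fdf7811's history (behind): {23a3b78, 9019ada, b52e940, bf1617a, c191993, fdf7811} — 6.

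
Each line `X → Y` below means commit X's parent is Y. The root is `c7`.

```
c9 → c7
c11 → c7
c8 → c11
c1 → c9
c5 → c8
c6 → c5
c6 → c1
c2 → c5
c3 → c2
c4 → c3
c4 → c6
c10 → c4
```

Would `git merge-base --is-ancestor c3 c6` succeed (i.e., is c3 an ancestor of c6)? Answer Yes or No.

Ancestors of c6: {c1, c11, c5, c6, c7, c8, c9}.
c3 is not in that set, so it is not an ancestor of c6.

No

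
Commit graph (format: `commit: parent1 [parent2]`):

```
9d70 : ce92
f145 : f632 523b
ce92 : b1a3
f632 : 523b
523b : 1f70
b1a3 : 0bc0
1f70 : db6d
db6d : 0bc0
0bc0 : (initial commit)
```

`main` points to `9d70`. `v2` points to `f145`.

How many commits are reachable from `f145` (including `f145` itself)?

6

Walking parent pointers from f145: reachable set = {0bc0, 1f70, 523b, db6d, f145, f632}.
That is 6 commits.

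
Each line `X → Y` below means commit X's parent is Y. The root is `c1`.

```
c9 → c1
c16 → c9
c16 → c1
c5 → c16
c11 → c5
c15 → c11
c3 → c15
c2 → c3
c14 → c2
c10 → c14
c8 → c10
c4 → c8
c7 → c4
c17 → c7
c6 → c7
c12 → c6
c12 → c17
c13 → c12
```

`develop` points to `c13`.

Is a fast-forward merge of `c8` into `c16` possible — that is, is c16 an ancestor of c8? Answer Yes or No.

A fast-forward from c16 to c8 is possible iff c16 is an ancestor of c8.
Ancestors of c8: {c1, c10, c11, c14, c15, c16, c2, c3, c5, c8, c9}.
c16 is among them, so fast-forward is possible.

Yes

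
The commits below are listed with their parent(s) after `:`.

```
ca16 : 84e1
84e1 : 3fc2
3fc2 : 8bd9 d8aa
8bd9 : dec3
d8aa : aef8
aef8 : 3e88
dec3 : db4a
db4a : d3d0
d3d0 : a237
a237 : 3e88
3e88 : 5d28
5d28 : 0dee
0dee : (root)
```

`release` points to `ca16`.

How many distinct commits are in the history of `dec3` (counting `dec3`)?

7

Walking parent pointers from dec3: reachable set = {0dee, 3e88, 5d28, a237, d3d0, db4a, dec3}.
That is 7 commits.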